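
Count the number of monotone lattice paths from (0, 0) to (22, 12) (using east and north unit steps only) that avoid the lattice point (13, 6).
Number of paths = 412558380

Total paths from (0, 0) to (22, 12): C(34, 22) = 548354040. Paths through (13, 6): (paths (0, 0) → (13, 6)) × (paths (13, 6) → (22, 12)) = C(19, 13) · C(15, 9) = 27132 · 5005 = 135795660. Avoidance count = 548354040 − 135795660 = 412558380.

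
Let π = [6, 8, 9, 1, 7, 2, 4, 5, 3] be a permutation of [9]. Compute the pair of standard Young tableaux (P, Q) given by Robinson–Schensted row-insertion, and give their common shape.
P = [1, 2, 3, 5] / [4, 7, 9] / [6] / [8];  Q = [1, 2, 3, 8] / [4, 5, 7] / [6] / [9];  common shape = (4, 3, 1, 1)

Row-insert the values π_1, π_2, … into P one at a time, bumping the leftmost entry strictly greater than the inserted value down to the next row. The recording tableau Q records, in position (i, j), the step at which that cell was added to P.
  Insert 6 (step 1): P = [6];  Q = [1]
  Insert 8 (step 2): P = [6, 8];  Q = [1, 2]
  Insert 9 (step 3): P = [6, 8, 9];  Q = [1, 2, 3]
  Insert 1 (step 4): P = [1, 8, 9] / [6];  Q = [1, 2, 3] / [4]
  Insert 7 (step 5): P = [1, 7, 9] / [6, 8];  Q = [1, 2, 3] / [4, 5]
  Insert 2 (step 6): P = [1, 2, 9] / [6, 7] / [8];  Q = [1, 2, 3] / [4, 5] / [6]
  Insert 4 (step 7): P = [1, 2, 4] / [6, 7, 9] / [8];  Q = [1, 2, 3] / [4, 5, 7] / [6]
  Insert 5 (step 8): P = [1, 2, 4, 5] / [6, 7, 9] / [8];  Q = [1, 2, 3, 8] / [4, 5, 7] / [6]
  Insert 3 (step 9): P = [1, 2, 3, 5] / [4, 7, 9] / [6] / [8];  Q = [1, 2, 3, 8] / [4, 5, 7] / [6] / [9]
Final shape: (4, 3, 1, 1).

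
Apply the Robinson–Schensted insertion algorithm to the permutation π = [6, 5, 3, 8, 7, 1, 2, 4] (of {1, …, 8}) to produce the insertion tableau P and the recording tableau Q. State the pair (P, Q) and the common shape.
P = [1, 2, 4] / [3, 7] / [5, 8] / [6];  Q = [1, 4, 8] / [2, 5] / [3, 7] / [6];  common shape = (3, 2, 2, 1)

Row-insert the values π_1, π_2, … into P one at a time, bumping the leftmost entry strictly greater than the inserted value down to the next row. The recording tableau Q records, in position (i, j), the step at which that cell was added to P.
  Insert 6 (step 1): P = [6];  Q = [1]
  Insert 5 (step 2): P = [5] / [6];  Q = [1] / [2]
  Insert 3 (step 3): P = [3] / [5] / [6];  Q = [1] / [2] / [3]
  Insert 8 (step 4): P = [3, 8] / [5] / [6];  Q = [1, 4] / [2] / [3]
  Insert 7 (step 5): P = [3, 7] / [5, 8] / [6];  Q = [1, 4] / [2, 5] / [3]
  Insert 1 (step 6): P = [1, 7] / [3, 8] / [5] / [6];  Q = [1, 4] / [2, 5] / [3] / [6]
  Insert 2 (step 7): P = [1, 2] / [3, 7] / [5, 8] / [6];  Q = [1, 4] / [2, 5] / [3, 7] / [6]
  Insert 4 (step 8): P = [1, 2, 4] / [3, 7] / [5, 8] / [6];  Q = [1, 4, 8] / [2, 5] / [3, 7] / [6]
Final shape: (3, 2, 2, 1).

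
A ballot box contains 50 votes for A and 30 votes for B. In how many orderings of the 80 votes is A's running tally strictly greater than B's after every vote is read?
Strict-lead orderings = 2217853133710113365752

Total orderings of the 80 votes with 50 for A: C(80, 50) = 8871412534840453463008. By the Bertrand ballot formula (Cycle Lemma / reflection principle), the number of orderings in which A is strictly ahead of B throughout is (p − q)/(p + q) · C(p + q, p) = (50 − 30)/(50 + 30) · 8871412534840453463008 = 2217853133710113365752.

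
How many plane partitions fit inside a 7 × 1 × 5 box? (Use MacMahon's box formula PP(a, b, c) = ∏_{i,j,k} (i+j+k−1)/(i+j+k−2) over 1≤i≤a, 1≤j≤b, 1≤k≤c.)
PP(7, 1, 5) = 792

Evaluate the triple product over i = 1..7, j = 1..1, k = 1..5. The factors are (2/1) · (3/2) · (4/3) · (5/4) · (6/5) · (3/2) · (4/3) · (5/4) · … (35 factors total). The numerators and denominators telescope so the product is an integer; carrying out the multiplication exactly gives PP(7, 1, 5) = 792.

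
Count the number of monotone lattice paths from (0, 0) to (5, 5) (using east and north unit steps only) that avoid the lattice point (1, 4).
Number of paths = 227

Total paths from (0, 0) to (5, 5): C(10, 5) = 252. Paths through (1, 4): (paths (0, 0) → (1, 4)) × (paths (1, 4) → (5, 5)) = C(5, 1) · C(5, 4) = 5 · 5 = 25. Avoidance count = 252 − 25 = 227.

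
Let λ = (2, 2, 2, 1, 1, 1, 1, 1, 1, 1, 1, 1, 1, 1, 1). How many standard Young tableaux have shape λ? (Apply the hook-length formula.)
# SYT of shape (2, 2, 2, 1, 1, 1, 1, 1, 1, 1, 1, 1, 1, 1, 1) = 663

Hook-length formula: f^λ = n! / Π hook(c), product over all cells c of the Young diagram. For λ = (2, 2, 2, 1, 1, 1, 1, 1, 1, 1, 1, 1, 1, 1, 1), n = 18 boxes. Hook lengths by row (left-to-right, top-to-bottom): [16, 3]; [15, 2]; [14, 1]; [12]; [11]; [10]; [9]; [8]; [7]; [6]; [5]; [4]; [3]; [2]; [1]. Product of hooks = 9656672256000. So f^λ = 18! / 9656672256000 = 6402373705728000 / 9656672256000 = 663.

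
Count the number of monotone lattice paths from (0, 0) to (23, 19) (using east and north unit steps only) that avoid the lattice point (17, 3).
Number of paths = 446690251980

Total paths from (0, 0) to (23, 19): C(42, 23) = 446775310800. Paths through (17, 3): (paths (0, 0) → (17, 3)) × (paths (17, 3) → (23, 19)) = C(20, 17) · C(22, 6) = 1140 · 74613 = 85058820. Avoidance count = 446775310800 − 85058820 = 446690251980.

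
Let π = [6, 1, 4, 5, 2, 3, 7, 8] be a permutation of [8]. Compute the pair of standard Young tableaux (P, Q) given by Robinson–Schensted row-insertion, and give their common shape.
P = [1, 2, 3, 7, 8] / [4, 5] / [6];  Q = [1, 3, 4, 7, 8] / [2, 6] / [5];  common shape = (5, 2, 1)

Row-insert the values π_1, π_2, … into P one at a time, bumping the leftmost entry strictly greater than the inserted value down to the next row. The recording tableau Q records, in position (i, j), the step at which that cell was added to P.
  Insert 6 (step 1): P = [6];  Q = [1]
  Insert 1 (step 2): P = [1] / [6];  Q = [1] / [2]
  Insert 4 (step 3): P = [1, 4] / [6];  Q = [1, 3] / [2]
  Insert 5 (step 4): P = [1, 4, 5] / [6];  Q = [1, 3, 4] / [2]
  Insert 2 (step 5): P = [1, 2, 5] / [4] / [6];  Q = [1, 3, 4] / [2] / [5]
  Insert 3 (step 6): P = [1, 2, 3] / [4, 5] / [6];  Q = [1, 3, 4] / [2, 6] / [5]
  Insert 7 (step 7): P = [1, 2, 3, 7] / [4, 5] / [6];  Q = [1, 3, 4, 7] / [2, 6] / [5]
  Insert 8 (step 8): P = [1, 2, 3, 7, 8] / [4, 5] / [6];  Q = [1, 3, 4, 7, 8] / [2, 6] / [5]
Final shape: (5, 2, 1).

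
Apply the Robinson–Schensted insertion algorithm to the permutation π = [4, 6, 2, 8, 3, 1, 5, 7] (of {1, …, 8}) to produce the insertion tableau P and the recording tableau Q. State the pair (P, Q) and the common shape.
P = [1, 3, 5, 7] / [2, 6, 8] / [4];  Q = [1, 2, 4, 8] / [3, 5, 7] / [6];  common shape = (4, 3, 1)

Row-insert the values π_1, π_2, … into P one at a time, bumping the leftmost entry strictly greater than the inserted value down to the next row. The recording tableau Q records, in position (i, j), the step at which that cell was added to P.
  Insert 4 (step 1): P = [4];  Q = [1]
  Insert 6 (step 2): P = [4, 6];  Q = [1, 2]
  Insert 2 (step 3): P = [2, 6] / [4];  Q = [1, 2] / [3]
  Insert 8 (step 4): P = [2, 6, 8] / [4];  Q = [1, 2, 4] / [3]
  Insert 3 (step 5): P = [2, 3, 8] / [4, 6];  Q = [1, 2, 4] / [3, 5]
  Insert 1 (step 6): P = [1, 3, 8] / [2, 6] / [4];  Q = [1, 2, 4] / [3, 5] / [6]
  Insert 5 (step 7): P = [1, 3, 5] / [2, 6, 8] / [4];  Q = [1, 2, 4] / [3, 5, 7] / [6]
  Insert 7 (step 8): P = [1, 3, 5, 7] / [2, 6, 8] / [4];  Q = [1, 2, 4, 8] / [3, 5, 7] / [6]
Final shape: (4, 3, 1).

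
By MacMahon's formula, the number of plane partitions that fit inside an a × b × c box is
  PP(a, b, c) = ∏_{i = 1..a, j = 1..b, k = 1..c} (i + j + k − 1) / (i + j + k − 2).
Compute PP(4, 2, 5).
PP(4, 2, 5) = 5292

Evaluate the triple product over i = 1..4, j = 1..2, k = 1..5. The factors are (2/1) · (3/2) · (4/3) · (5/4) · (6/5) · (3/2) · (4/3) · (5/4) · … (40 factors total). The numerators and denominators telescope so the product is an integer; carrying out the multiplication exactly gives PP(4, 2, 5) = 5292.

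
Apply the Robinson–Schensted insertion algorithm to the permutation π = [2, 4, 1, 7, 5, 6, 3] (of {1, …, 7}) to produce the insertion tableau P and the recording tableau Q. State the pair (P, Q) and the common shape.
P = [1, 3, 5, 6] / [2, 4] / [7];  Q = [1, 2, 4, 6] / [3, 5] / [7];  common shape = (4, 2, 1)

Row-insert the values π_1, π_2, … into P one at a time, bumping the leftmost entry strictly greater than the inserted value down to the next row. The recording tableau Q records, in position (i, j), the step at which that cell was added to P.
  Insert 2 (step 1): P = [2];  Q = [1]
  Insert 4 (step 2): P = [2, 4];  Q = [1, 2]
  Insert 1 (step 3): P = [1, 4] / [2];  Q = [1, 2] / [3]
  Insert 7 (step 4): P = [1, 4, 7] / [2];  Q = [1, 2, 4] / [3]
  Insert 5 (step 5): P = [1, 4, 5] / [2, 7];  Q = [1, 2, 4] / [3, 5]
  Insert 6 (step 6): P = [1, 4, 5, 6] / [2, 7];  Q = [1, 2, 4, 6] / [3, 5]
  Insert 3 (step 7): P = [1, 3, 5, 6] / [2, 4] / [7];  Q = [1, 2, 4, 6] / [3, 5] / [7]
Final shape: (4, 2, 1).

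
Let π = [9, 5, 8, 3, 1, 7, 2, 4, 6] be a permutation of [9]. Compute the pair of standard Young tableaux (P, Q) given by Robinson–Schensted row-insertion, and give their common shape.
P = [1, 2, 4, 6] / [3, 7] / [5, 8] / [9];  Q = [1, 3, 8, 9] / [2, 6] / [4, 7] / [5];  common shape = (4, 2, 2, 1)

Row-insert the values π_1, π_2, … into P one at a time, bumping the leftmost entry strictly greater than the inserted value down to the next row. The recording tableau Q records, in position (i, j), the step at which that cell was added to P.
  Insert 9 (step 1): P = [9];  Q = [1]
  Insert 5 (step 2): P = [5] / [9];  Q = [1] / [2]
  Insert 8 (step 3): P = [5, 8] / [9];  Q = [1, 3] / [2]
  Insert 3 (step 4): P = [3, 8] / [5] / [9];  Q = [1, 3] / [2] / [4]
  Insert 1 (step 5): P = [1, 8] / [3] / [5] / [9];  Q = [1, 3] / [2] / [4] / [5]
  Insert 7 (step 6): P = [1, 7] / [3, 8] / [5] / [9];  Q = [1, 3] / [2, 6] / [4] / [5]
  Insert 2 (step 7): P = [1, 2] / [3, 7] / [5, 8] / [9];  Q = [1, 3] / [2, 6] / [4, 7] / [5]
  Insert 4 (step 8): P = [1, 2, 4] / [3, 7] / [5, 8] / [9];  Q = [1, 3, 8] / [2, 6] / [4, 7] / [5]
  Insert 6 (step 9): P = [1, 2, 4, 6] / [3, 7] / [5, 8] / [9];  Q = [1, 3, 8, 9] / [2, 6] / [4, 7] / [5]
Final shape: (4, 2, 2, 1).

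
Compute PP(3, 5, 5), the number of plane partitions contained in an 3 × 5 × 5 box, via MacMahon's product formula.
PP(3, 5, 5) = 731808

Evaluate the triple product over i = 1..3, j = 1..5, k = 1..5. The factors are (2/1) · (3/2) · (4/3) · (5/4) · (6/5) · (3/2) · (4/3) · (5/4) · … (75 factors total). The numerators and denominators telescope so the product is an integer; carrying out the multiplication exactly gives PP(3, 5, 5) = 731808.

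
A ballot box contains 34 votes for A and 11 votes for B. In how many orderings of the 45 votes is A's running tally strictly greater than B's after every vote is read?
Strict-lead orderings = 5188082354

Total orderings of the 45 votes with 34 for A: C(45, 34) = 10150595910. By the Bertrand ballot formula (Cycle Lemma / reflection principle), the number of orderings in which A is strictly ahead of B throughout is (p − q)/(p + q) · C(p + q, p) = (34 − 11)/(34 + 11) · 10150595910 = 5188082354.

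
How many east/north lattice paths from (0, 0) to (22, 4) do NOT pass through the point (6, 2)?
Number of paths = 10666

Total paths from (0, 0) to (22, 4): C(26, 22) = 14950. Paths through (6, 2): (paths (0, 0) → (6, 2)) × (paths (6, 2) → (22, 4)) = C(8, 6) · C(18, 16) = 28 · 153 = 4284. Avoidance count = 14950 − 4284 = 10666.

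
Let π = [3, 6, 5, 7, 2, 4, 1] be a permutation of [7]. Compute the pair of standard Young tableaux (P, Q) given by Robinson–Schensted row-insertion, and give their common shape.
P = [1, 4, 7] / [2, 5] / [3] / [6];  Q = [1, 2, 4] / [3, 6] / [5] / [7];  common shape = (3, 2, 1, 1)

Row-insert the values π_1, π_2, … into P one at a time, bumping the leftmost entry strictly greater than the inserted value down to the next row. The recording tableau Q records, in position (i, j), the step at which that cell was added to P.
  Insert 3 (step 1): P = [3];  Q = [1]
  Insert 6 (step 2): P = [3, 6];  Q = [1, 2]
  Insert 5 (step 3): P = [3, 5] / [6];  Q = [1, 2] / [3]
  Insert 7 (step 4): P = [3, 5, 7] / [6];  Q = [1, 2, 4] / [3]
  Insert 2 (step 5): P = [2, 5, 7] / [3] / [6];  Q = [1, 2, 4] / [3] / [5]
  Insert 4 (step 6): P = [2, 4, 7] / [3, 5] / [6];  Q = [1, 2, 4] / [3, 6] / [5]
  Insert 1 (step 7): P = [1, 4, 7] / [2, 5] / [3] / [6];  Q = [1, 2, 4] / [3, 6] / [5] / [7]
Final shape: (3, 2, 1, 1).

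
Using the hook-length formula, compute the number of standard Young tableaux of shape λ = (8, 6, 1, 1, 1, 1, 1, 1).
# SYT of shape (8, 6, 1, 1, 1, 1, 1, 1) = 11639628

Hook-length formula: f^λ = n! / Π hook(c), product over all cells c of the Young diagram. For λ = (8, 6, 1, 1, 1, 1, 1, 1), n = 20 boxes. Hook lengths by row (left-to-right, top-to-bottom): [15, 8, 7, 6, 5, 4, 2, 1]; [12, 5, 4, 3, 2, 1]; [6]; [5]; [4]; [3]; [2]; [1]. Product of hooks = 209018880000. So f^λ = 20! / 209018880000 = 2432902008176640000 / 209018880000 = 11639628.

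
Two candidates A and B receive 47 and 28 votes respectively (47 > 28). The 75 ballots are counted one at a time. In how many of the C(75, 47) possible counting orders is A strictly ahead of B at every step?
Strict-lead orderings = 79706857775188636496

Total orderings of the 75 votes with 47 for A: C(75, 47) = 314632333323113038800. By the Bertrand ballot formula (Cycle Lemma / reflection principle), the number of orderings in which A is strictly ahead of B throughout is (p − q)/(p + q) · C(p + q, p) = (47 − 28)/(47 + 28) · 314632333323113038800 = 79706857775188636496.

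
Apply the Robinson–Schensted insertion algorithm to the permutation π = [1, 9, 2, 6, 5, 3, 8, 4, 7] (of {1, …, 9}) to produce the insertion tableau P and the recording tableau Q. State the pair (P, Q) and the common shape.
P = [1, 2, 3, 4, 7] / [5, 8] / [6] / [9];  Q = [1, 2, 4, 7, 9] / [3, 8] / [5] / [6];  common shape = (5, 2, 1, 1)

Row-insert the values π_1, π_2, … into P one at a time, bumping the leftmost entry strictly greater than the inserted value down to the next row. The recording tableau Q records, in position (i, j), the step at which that cell was added to P.
  Insert 1 (step 1): P = [1];  Q = [1]
  Insert 9 (step 2): P = [1, 9];  Q = [1, 2]
  Insert 2 (step 3): P = [1, 2] / [9];  Q = [1, 2] / [3]
  Insert 6 (step 4): P = [1, 2, 6] / [9];  Q = [1, 2, 4] / [3]
  Insert 5 (step 5): P = [1, 2, 5] / [6] / [9];  Q = [1, 2, 4] / [3] / [5]
  Insert 3 (step 6): P = [1, 2, 3] / [5] / [6] / [9];  Q = [1, 2, 4] / [3] / [5] / [6]
  Insert 8 (step 7): P = [1, 2, 3, 8] / [5] / [6] / [9];  Q = [1, 2, 4, 7] / [3] / [5] / [6]
  Insert 4 (step 8): P = [1, 2, 3, 4] / [5, 8] / [6] / [9];  Q = [1, 2, 4, 7] / [3, 8] / [5] / [6]
  Insert 7 (step 9): P = [1, 2, 3, 4, 7] / [5, 8] / [6] / [9];  Q = [1, 2, 4, 7, 9] / [3, 8] / [5] / [6]
Final shape: (5, 2, 1, 1).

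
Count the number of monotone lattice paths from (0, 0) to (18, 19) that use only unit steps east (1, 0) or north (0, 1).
Number of paths = 17672631900

A monotone lattice path from (0, 0) to (18, 19) consists of 18 east steps and 19 north steps in some order, so it is determined by which 18 of the 37 steps are east. The count is C(37, 18) = 17672631900.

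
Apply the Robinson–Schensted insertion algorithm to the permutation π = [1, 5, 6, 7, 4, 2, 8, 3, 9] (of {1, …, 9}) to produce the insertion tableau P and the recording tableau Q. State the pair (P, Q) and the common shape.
P = [1, 2, 3, 7, 8, 9] / [4, 6] / [5];  Q = [1, 2, 3, 4, 7, 9] / [5, 8] / [6];  common shape = (6, 2, 1)

Row-insert the values π_1, π_2, … into P one at a time, bumping the leftmost entry strictly greater than the inserted value down to the next row. The recording tableau Q records, in position (i, j), the step at which that cell was added to P.
  Insert 1 (step 1): P = [1];  Q = [1]
  Insert 5 (step 2): P = [1, 5];  Q = [1, 2]
  Insert 6 (step 3): P = [1, 5, 6];  Q = [1, 2, 3]
  Insert 7 (step 4): P = [1, 5, 6, 7];  Q = [1, 2, 3, 4]
  Insert 4 (step 5): P = [1, 4, 6, 7] / [5];  Q = [1, 2, 3, 4] / [5]
  Insert 2 (step 6): P = [1, 2, 6, 7] / [4] / [5];  Q = [1, 2, 3, 4] / [5] / [6]
  Insert 8 (step 7): P = [1, 2, 6, 7, 8] / [4] / [5];  Q = [1, 2, 3, 4, 7] / [5] / [6]
  Insert 3 (step 8): P = [1, 2, 3, 7, 8] / [4, 6] / [5];  Q = [1, 2, 3, 4, 7] / [5, 8] / [6]
  Insert 9 (step 9): P = [1, 2, 3, 7, 8, 9] / [4, 6] / [5];  Q = [1, 2, 3, 4, 7, 9] / [5, 8] / [6]
Final shape: (6, 2, 1).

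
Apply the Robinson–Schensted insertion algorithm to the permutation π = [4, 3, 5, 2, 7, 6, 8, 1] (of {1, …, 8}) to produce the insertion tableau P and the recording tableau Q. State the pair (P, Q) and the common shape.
P = [1, 5, 6, 8] / [2, 7] / [3] / [4];  Q = [1, 3, 5, 7] / [2, 6] / [4] / [8];  common shape = (4, 2, 1, 1)

Row-insert the values π_1, π_2, … into P one at a time, bumping the leftmost entry strictly greater than the inserted value down to the next row. The recording tableau Q records, in position (i, j), the step at which that cell was added to P.
  Insert 4 (step 1): P = [4];  Q = [1]
  Insert 3 (step 2): P = [3] / [4];  Q = [1] / [2]
  Insert 5 (step 3): P = [3, 5] / [4];  Q = [1, 3] / [2]
  Insert 2 (step 4): P = [2, 5] / [3] / [4];  Q = [1, 3] / [2] / [4]
  Insert 7 (step 5): P = [2, 5, 7] / [3] / [4];  Q = [1, 3, 5] / [2] / [4]
  Insert 6 (step 6): P = [2, 5, 6] / [3, 7] / [4];  Q = [1, 3, 5] / [2, 6] / [4]
  Insert 8 (step 7): P = [2, 5, 6, 8] / [3, 7] / [4];  Q = [1, 3, 5, 7] / [2, 6] / [4]
  Insert 1 (step 8): P = [1, 5, 6, 8] / [2, 7] / [3] / [4];  Q = [1, 3, 5, 7] / [2, 6] / [4] / [8]
Final shape: (4, 2, 1, 1).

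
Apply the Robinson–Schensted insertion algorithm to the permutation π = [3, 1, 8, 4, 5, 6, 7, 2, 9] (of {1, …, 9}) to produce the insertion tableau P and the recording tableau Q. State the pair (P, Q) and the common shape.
P = [1, 2, 5, 6, 7, 9] / [3, 4] / [8];  Q = [1, 3, 5, 6, 7, 9] / [2, 4] / [8];  common shape = (6, 2, 1)

Row-insert the values π_1, π_2, … into P one at a time, bumping the leftmost entry strictly greater than the inserted value down to the next row. The recording tableau Q records, in position (i, j), the step at which that cell was added to P.
  Insert 3 (step 1): P = [3];  Q = [1]
  Insert 1 (step 2): P = [1] / [3];  Q = [1] / [2]
  Insert 8 (step 3): P = [1, 8] / [3];  Q = [1, 3] / [2]
  Insert 4 (step 4): P = [1, 4] / [3, 8];  Q = [1, 3] / [2, 4]
  Insert 5 (step 5): P = [1, 4, 5] / [3, 8];  Q = [1, 3, 5] / [2, 4]
  Insert 6 (step 6): P = [1, 4, 5, 6] / [3, 8];  Q = [1, 3, 5, 6] / [2, 4]
  Insert 7 (step 7): P = [1, 4, 5, 6, 7] / [3, 8];  Q = [1, 3, 5, 6, 7] / [2, 4]
  Insert 2 (step 8): P = [1, 2, 5, 6, 7] / [3, 4] / [8];  Q = [1, 3, 5, 6, 7] / [2, 4] / [8]
  Insert 9 (step 9): P = [1, 2, 5, 6, 7, 9] / [3, 4] / [8];  Q = [1, 3, 5, 6, 7, 9] / [2, 4] / [8]
Final shape: (6, 2, 1).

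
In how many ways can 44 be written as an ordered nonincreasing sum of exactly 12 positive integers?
p(44, 12 parts) = 6290

Partitions of n into exactly k parts are in bijection with partitions of n − k into at most k parts (subtract 1 from each part). So p(44, exactly 12) = p(32, parts ≤ 12). Computing via the recurrence p(m, j) = p(m, j−1) + p(m−j, j) gives 6290.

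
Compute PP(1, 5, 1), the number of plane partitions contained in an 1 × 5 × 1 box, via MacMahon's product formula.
PP(1, 5, 1) = 6

Evaluate the triple product over i = 1..1, j = 1..5, k = 1..1. The factors are (2/1) · (3/2) · (4/3) · (5/4) · (6/5). The numerators and denominators telescope so the product is an integer; carrying out the multiplication exactly gives PP(1, 5, 1) = 6.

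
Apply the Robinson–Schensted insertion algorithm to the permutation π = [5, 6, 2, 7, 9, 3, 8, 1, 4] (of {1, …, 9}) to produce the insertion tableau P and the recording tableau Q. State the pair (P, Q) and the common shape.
P = [1, 3, 4, 8] / [2, 6, 7] / [5, 9];  Q = [1, 2, 4, 5] / [3, 6, 7] / [8, 9];  common shape = (4, 3, 2)

Row-insert the values π_1, π_2, … into P one at a time, bumping the leftmost entry strictly greater than the inserted value down to the next row. The recording tableau Q records, in position (i, j), the step at which that cell was added to P.
  Insert 5 (step 1): P = [5];  Q = [1]
  Insert 6 (step 2): P = [5, 6];  Q = [1, 2]
  Insert 2 (step 3): P = [2, 6] / [5];  Q = [1, 2] / [3]
  Insert 7 (step 4): P = [2, 6, 7] / [5];  Q = [1, 2, 4] / [3]
  Insert 9 (step 5): P = [2, 6, 7, 9] / [5];  Q = [1, 2, 4, 5] / [3]
  Insert 3 (step 6): P = [2, 3, 7, 9] / [5, 6];  Q = [1, 2, 4, 5] / [3, 6]
  Insert 8 (step 7): P = [2, 3, 7, 8] / [5, 6, 9];  Q = [1, 2, 4, 5] / [3, 6, 7]
  Insert 1 (step 8): P = [1, 3, 7, 8] / [2, 6, 9] / [5];  Q = [1, 2, 4, 5] / [3, 6, 7] / [8]
  Insert 4 (step 9): P = [1, 3, 4, 8] / [2, 6, 7] / [5, 9];  Q = [1, 2, 4, 5] / [3, 6, 7] / [8, 9]
Final shape: (4, 3, 2).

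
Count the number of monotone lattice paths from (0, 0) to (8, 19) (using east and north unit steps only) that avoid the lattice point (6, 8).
Number of paths = 1985841

Total paths from (0, 0) to (8, 19): C(27, 8) = 2220075. Paths through (6, 8): (paths (0, 0) → (6, 8)) × (paths (6, 8) → (8, 19)) = C(14, 6) · C(13, 2) = 3003 · 78 = 234234. Avoidance count = 2220075 − 234234 = 1985841.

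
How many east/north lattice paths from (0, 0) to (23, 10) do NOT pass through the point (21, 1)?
Number of paths = 92559830

Total paths from (0, 0) to (23, 10): C(33, 23) = 92561040. Paths through (21, 1): (paths (0, 0) → (21, 1)) × (paths (21, 1) → (23, 10)) = C(22, 21) · C(11, 2) = 22 · 55 = 1210. Avoidance count = 92561040 − 1210 = 92559830.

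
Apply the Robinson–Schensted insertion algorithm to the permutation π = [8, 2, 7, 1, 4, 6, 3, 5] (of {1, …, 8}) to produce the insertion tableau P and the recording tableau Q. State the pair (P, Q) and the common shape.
P = [1, 3, 5] / [2, 4, 6] / [7] / [8];  Q = [1, 3, 6] / [2, 5, 8] / [4] / [7];  common shape = (3, 3, 1, 1)

Row-insert the values π_1, π_2, … into P one at a time, bumping the leftmost entry strictly greater than the inserted value down to the next row. The recording tableau Q records, in position (i, j), the step at which that cell was added to P.
  Insert 8 (step 1): P = [8];  Q = [1]
  Insert 2 (step 2): P = [2] / [8];  Q = [1] / [2]
  Insert 7 (step 3): P = [2, 7] / [8];  Q = [1, 3] / [2]
  Insert 1 (step 4): P = [1, 7] / [2] / [8];  Q = [1, 3] / [2] / [4]
  Insert 4 (step 5): P = [1, 4] / [2, 7] / [8];  Q = [1, 3] / [2, 5] / [4]
  Insert 6 (step 6): P = [1, 4, 6] / [2, 7] / [8];  Q = [1, 3, 6] / [2, 5] / [4]
  Insert 3 (step 7): P = [1, 3, 6] / [2, 4] / [7] / [8];  Q = [1, 3, 6] / [2, 5] / [4] / [7]
  Insert 5 (step 8): P = [1, 3, 5] / [2, 4, 6] / [7] / [8];  Q = [1, 3, 6] / [2, 5, 8] / [4] / [7]
Final shape: (3, 3, 1, 1).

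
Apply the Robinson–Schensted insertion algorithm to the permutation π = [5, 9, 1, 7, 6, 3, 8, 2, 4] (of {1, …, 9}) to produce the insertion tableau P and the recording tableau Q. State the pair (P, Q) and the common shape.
P = [1, 2, 4] / [3, 6, 8] / [5] / [7] / [9];  Q = [1, 2, 7] / [3, 4, 9] / [5] / [6] / [8];  common shape = (3, 3, 1, 1, 1)

Row-insert the values π_1, π_2, … into P one at a time, bumping the leftmost entry strictly greater than the inserted value down to the next row. The recording tableau Q records, in position (i, j), the step at which that cell was added to P.
  Insert 5 (step 1): P = [5];  Q = [1]
  Insert 9 (step 2): P = [5, 9];  Q = [1, 2]
  Insert 1 (step 3): P = [1, 9] / [5];  Q = [1, 2] / [3]
  Insert 7 (step 4): P = [1, 7] / [5, 9];  Q = [1, 2] / [3, 4]
  Insert 6 (step 5): P = [1, 6] / [5, 7] / [9];  Q = [1, 2] / [3, 4] / [5]
  Insert 3 (step 6): P = [1, 3] / [5, 6] / [7] / [9];  Q = [1, 2] / [3, 4] / [5] / [6]
  Insert 8 (step 7): P = [1, 3, 8] / [5, 6] / [7] / [9];  Q = [1, 2, 7] / [3, 4] / [5] / [6]
  Insert 2 (step 8): P = [1, 2, 8] / [3, 6] / [5] / [7] / [9];  Q = [1, 2, 7] / [3, 4] / [5] / [6] / [8]
  Insert 4 (step 9): P = [1, 2, 4] / [3, 6, 8] / [5] / [7] / [9];  Q = [1, 2, 7] / [3, 4, 9] / [5] / [6] / [8]
Final shape: (3, 3, 1, 1, 1).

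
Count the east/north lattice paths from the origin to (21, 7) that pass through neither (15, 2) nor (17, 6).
Number of paths = 626673

Inclusion–exclusion. Total paths: C(28, 21) = 1184040. Through P₁: C(17, 15)·C(11, 6) = 62832. Through P₂: C(23, 17)·C(5, 4) = 504735. Since P₁ is strictly southwest of P₂, a monotone path through both must visit P₁ then P₂; paths through both = C(17, 15)·C(6, 2)·C(5, 4) = 10200. Avoid both = 1184040 − 62832 − 504735 + 10200 = 626673.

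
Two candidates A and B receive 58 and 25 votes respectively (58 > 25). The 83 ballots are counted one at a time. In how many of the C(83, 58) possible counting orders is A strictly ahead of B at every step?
Strict-lead orderings = 430252366204292685768

Total orderings of the 83 votes with 58 for A: C(83, 58) = 1082149890756251300568. By the Bertrand ballot formula (Cycle Lemma / reflection principle), the number of orderings in which A is strictly ahead of B throughout is (p − q)/(p + q) · C(p + q, p) = (58 − 25)/(58 + 25) · 1082149890756251300568 = 430252366204292685768.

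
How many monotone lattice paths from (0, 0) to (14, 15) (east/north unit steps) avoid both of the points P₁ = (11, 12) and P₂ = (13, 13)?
Number of paths = 31484102

Inclusion–exclusion. Total paths: C(29, 14) = 77558760. Through P₁: C(23, 11)·C(6, 3) = 27041560. Through P₂: C(26, 13)·C(3, 1) = 31201800. Since P₁ is strictly southwest of P₂, a monotone path through both must visit P₁ then P₂; paths through both = C(23, 11)·C(3, 2)·C(3, 1) = 12168702. Avoid both = 77558760 − 27041560 − 31201800 + 12168702 = 31484102.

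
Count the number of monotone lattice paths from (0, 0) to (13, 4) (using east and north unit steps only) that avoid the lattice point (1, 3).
Number of paths = 2328

Total paths from (0, 0) to (13, 4): C(17, 13) = 2380. Paths through (1, 3): (paths (0, 0) → (1, 3)) × (paths (1, 3) → (13, 4)) = C(4, 1) · C(13, 12) = 4 · 13 = 52. Avoidance count = 2380 − 52 = 2328.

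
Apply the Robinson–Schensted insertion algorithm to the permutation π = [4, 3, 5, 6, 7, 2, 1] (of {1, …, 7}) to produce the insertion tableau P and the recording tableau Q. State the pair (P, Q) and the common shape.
P = [1, 5, 6, 7] / [2] / [3] / [4];  Q = [1, 3, 4, 5] / [2] / [6] / [7];  common shape = (4, 1, 1, 1)

Row-insert the values π_1, π_2, … into P one at a time, bumping the leftmost entry strictly greater than the inserted value down to the next row. The recording tableau Q records, in position (i, j), the step at which that cell was added to P.
  Insert 4 (step 1): P = [4];  Q = [1]
  Insert 3 (step 2): P = [3] / [4];  Q = [1] / [2]
  Insert 5 (step 3): P = [3, 5] / [4];  Q = [1, 3] / [2]
  Insert 6 (step 4): P = [3, 5, 6] / [4];  Q = [1, 3, 4] / [2]
  Insert 7 (step 5): P = [3, 5, 6, 7] / [4];  Q = [1, 3, 4, 5] / [2]
  Insert 2 (step 6): P = [2, 5, 6, 7] / [3] / [4];  Q = [1, 3, 4, 5] / [2] / [6]
  Insert 1 (step 7): P = [1, 5, 6, 7] / [2] / [3] / [4];  Q = [1, 3, 4, 5] / [2] / [6] / [7]
Final shape: (4, 1, 1, 1).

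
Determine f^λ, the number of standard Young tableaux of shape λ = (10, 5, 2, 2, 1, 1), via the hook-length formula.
# SYT of shape (10, 5, 2, 2, 1, 1) = 181060880

Hook-length formula: f^λ = n! / Π hook(c), product over all cells c of the Young diagram. For λ = (10, 5, 2, 2, 1, 1), n = 21 boxes. Hook lengths by row (left-to-right, top-to-bottom): [15, 12, 9, 8, 7, 5, 4, 3, 2, 1]; [9, 6, 3, 2, 1]; [5, 2]; [4, 1]; [2]; [1]. Product of hooks = 282175488000. So f^λ = 21! / 282175488000 = 51090942171709440000 / 282175488000 = 181060880.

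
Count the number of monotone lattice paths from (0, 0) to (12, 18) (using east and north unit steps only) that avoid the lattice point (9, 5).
Number of paths = 85372105

Total paths from (0, 0) to (12, 18): C(30, 12) = 86493225. Paths through (9, 5): (paths (0, 0) → (9, 5)) × (paths (9, 5) → (12, 18)) = C(14, 9) · C(16, 3) = 2002 · 560 = 1121120. Avoidance count = 86493225 − 1121120 = 85372105.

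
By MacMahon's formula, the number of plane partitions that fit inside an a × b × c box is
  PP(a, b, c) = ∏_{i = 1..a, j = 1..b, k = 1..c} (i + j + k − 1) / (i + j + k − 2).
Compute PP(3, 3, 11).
PP(3, 3, 11) = 2318680

Evaluate the triple product over i = 1..3, j = 1..3, k = 1..11. The factors are (2/1) · (3/2) · (4/3) · (5/4) · (6/5) · (7/6) · (8/7) · (9/8) · … (99 factors total). The numerators and denominators telescope so the product is an integer; carrying out the multiplication exactly gives PP(3, 3, 11) = 2318680.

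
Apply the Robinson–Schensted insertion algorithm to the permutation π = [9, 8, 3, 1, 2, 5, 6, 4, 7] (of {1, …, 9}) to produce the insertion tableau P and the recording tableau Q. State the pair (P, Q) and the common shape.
P = [1, 2, 4, 6, 7] / [3, 5] / [8] / [9];  Q = [1, 5, 6, 7, 9] / [2, 8] / [3] / [4];  common shape = (5, 2, 1, 1)

Row-insert the values π_1, π_2, … into P one at a time, bumping the leftmost entry strictly greater than the inserted value down to the next row. The recording tableau Q records, in position (i, j), the step at which that cell was added to P.
  Insert 9 (step 1): P = [9];  Q = [1]
  Insert 8 (step 2): P = [8] / [9];  Q = [1] / [2]
  Insert 3 (step 3): P = [3] / [8] / [9];  Q = [1] / [2] / [3]
  Insert 1 (step 4): P = [1] / [3] / [8] / [9];  Q = [1] / [2] / [3] / [4]
  Insert 2 (step 5): P = [1, 2] / [3] / [8] / [9];  Q = [1, 5] / [2] / [3] / [4]
  Insert 5 (step 6): P = [1, 2, 5] / [3] / [8] / [9];  Q = [1, 5, 6] / [2] / [3] / [4]
  Insert 6 (step 7): P = [1, 2, 5, 6] / [3] / [8] / [9];  Q = [1, 5, 6, 7] / [2] / [3] / [4]
  Insert 4 (step 8): P = [1, 2, 4, 6] / [3, 5] / [8] / [9];  Q = [1, 5, 6, 7] / [2, 8] / [3] / [4]
  Insert 7 (step 9): P = [1, 2, 4, 6, 7] / [3, 5] / [8] / [9];  Q = [1, 5, 6, 7, 9] / [2, 8] / [3] / [4]
Final shape: (5, 2, 1, 1).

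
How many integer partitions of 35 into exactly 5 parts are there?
p(35, 5 parts) = 674

Partitions of n into exactly k parts are in bijection with partitions of n − k into at most k parts (subtract 1 from each part). So p(35, exactly 5) = p(30, parts ≤ 5). Computing via the recurrence p(m, j) = p(m, j−1) + p(m−j, j) gives 674.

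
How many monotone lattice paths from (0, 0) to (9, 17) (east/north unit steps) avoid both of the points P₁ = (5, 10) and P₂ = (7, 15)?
Number of paths = 1488674

Inclusion–exclusion. Total paths: C(26, 9) = 3124550. Through P₁: C(15, 5)·C(11, 4) = 990990. Through P₂: C(22, 7)·C(4, 2) = 1023264. Since P₁ is strictly southwest of P₂, a monotone path through both must visit P₁ then P₂; paths through both = C(15, 5)·C(7, 2)·C(4, 2) = 378378. Avoid both = 3124550 − 990990 − 1023264 + 378378 = 1488674.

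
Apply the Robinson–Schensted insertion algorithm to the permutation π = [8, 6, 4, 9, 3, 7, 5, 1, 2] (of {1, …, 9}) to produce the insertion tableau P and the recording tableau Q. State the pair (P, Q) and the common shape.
P = [1, 2] / [3, 5] / [4, 7] / [6, 9] / [8];  Q = [1, 4] / [2, 6] / [3, 7] / [5, 9] / [8];  common shape = (2, 2, 2, 2, 1)

Row-insert the values π_1, π_2, … into P one at a time, bumping the leftmost entry strictly greater than the inserted value down to the next row. The recording tableau Q records, in position (i, j), the step at which that cell was added to P.
  Insert 8 (step 1): P = [8];  Q = [1]
  Insert 6 (step 2): P = [6] / [8];  Q = [1] / [2]
  Insert 4 (step 3): P = [4] / [6] / [8];  Q = [1] / [2] / [3]
  Insert 9 (step 4): P = [4, 9] / [6] / [8];  Q = [1, 4] / [2] / [3]
  Insert 3 (step 5): P = [3, 9] / [4] / [6] / [8];  Q = [1, 4] / [2] / [3] / [5]
  Insert 7 (step 6): P = [3, 7] / [4, 9] / [6] / [8];  Q = [1, 4] / [2, 6] / [3] / [5]
  Insert 5 (step 7): P = [3, 5] / [4, 7] / [6, 9] / [8];  Q = [1, 4] / [2, 6] / [3, 7] / [5]
  Insert 1 (step 8): P = [1, 5] / [3, 7] / [4, 9] / [6] / [8];  Q = [1, 4] / [2, 6] / [3, 7] / [5] / [8]
  Insert 2 (step 9): P = [1, 2] / [3, 5] / [4, 7] / [6, 9] / [8];  Q = [1, 4] / [2, 6] / [3, 7] / [5, 9] / [8]
Final shape: (2, 2, 2, 2, 1).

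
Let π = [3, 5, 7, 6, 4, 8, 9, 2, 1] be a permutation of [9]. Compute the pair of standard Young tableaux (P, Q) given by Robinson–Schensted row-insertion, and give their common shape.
P = [1, 4, 6, 8, 9] / [2] / [3] / [5] / [7];  Q = [1, 2, 3, 6, 7] / [4] / [5] / [8] / [9];  common shape = (5, 1, 1, 1, 1)

Row-insert the values π_1, π_2, … into P one at a time, bumping the leftmost entry strictly greater than the inserted value down to the next row. The recording tableau Q records, in position (i, j), the step at which that cell was added to P.
  Insert 3 (step 1): P = [3];  Q = [1]
  Insert 5 (step 2): P = [3, 5];  Q = [1, 2]
  Insert 7 (step 3): P = [3, 5, 7];  Q = [1, 2, 3]
  Insert 6 (step 4): P = [3, 5, 6] / [7];  Q = [1, 2, 3] / [4]
  Insert 4 (step 5): P = [3, 4, 6] / [5] / [7];  Q = [1, 2, 3] / [4] / [5]
  Insert 8 (step 6): P = [3, 4, 6, 8] / [5] / [7];  Q = [1, 2, 3, 6] / [4] / [5]
  Insert 9 (step 7): P = [3, 4, 6, 8, 9] / [5] / [7];  Q = [1, 2, 3, 6, 7] / [4] / [5]
  Insert 2 (step 8): P = [2, 4, 6, 8, 9] / [3] / [5] / [7];  Q = [1, 2, 3, 6, 7] / [4] / [5] / [8]
  Insert 1 (step 9): P = [1, 4, 6, 8, 9] / [2] / [3] / [5] / [7];  Q = [1, 2, 3, 6, 7] / [4] / [5] / [8] / [9]
Final shape: (5, 1, 1, 1, 1).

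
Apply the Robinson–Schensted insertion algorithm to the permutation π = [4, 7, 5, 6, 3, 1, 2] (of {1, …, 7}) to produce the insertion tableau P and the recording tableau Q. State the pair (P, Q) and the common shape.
P = [1, 2, 6] / [3, 5] / [4] / [7];  Q = [1, 2, 4] / [3, 7] / [5] / [6];  common shape = (3, 2, 1, 1)

Row-insert the values π_1, π_2, … into P one at a time, bumping the leftmost entry strictly greater than the inserted value down to the next row. The recording tableau Q records, in position (i, j), the step at which that cell was added to P.
  Insert 4 (step 1): P = [4];  Q = [1]
  Insert 7 (step 2): P = [4, 7];  Q = [1, 2]
  Insert 5 (step 3): P = [4, 5] / [7];  Q = [1, 2] / [3]
  Insert 6 (step 4): P = [4, 5, 6] / [7];  Q = [1, 2, 4] / [3]
  Insert 3 (step 5): P = [3, 5, 6] / [4] / [7];  Q = [1, 2, 4] / [3] / [5]
  Insert 1 (step 6): P = [1, 5, 6] / [3] / [4] / [7];  Q = [1, 2, 4] / [3] / [5] / [6]
  Insert 2 (step 7): P = [1, 2, 6] / [3, 5] / [4] / [7];  Q = [1, 2, 4] / [3, 7] / [5] / [6]
Final shape: (3, 2, 1, 1).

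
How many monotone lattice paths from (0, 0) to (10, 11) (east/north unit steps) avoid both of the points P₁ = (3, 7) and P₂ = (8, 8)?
Number of paths = 191616

Inclusion–exclusion. Total paths: C(21, 10) = 352716. Through P₁: C(10, 3)·C(11, 7) = 39600. Through P₂: C(16, 8)·C(5, 2) = 128700. Since P₁ is strictly southwest of P₂, a monotone path through both must visit P₁ then P₂; paths through both = C(10, 3)·C(6, 5)·C(5, 2) = 7200. Avoid both = 352716 − 39600 − 128700 + 7200 = 191616.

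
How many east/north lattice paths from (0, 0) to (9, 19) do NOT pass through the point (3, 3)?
Number of paths = 5414640

Total paths from (0, 0) to (9, 19): C(28, 9) = 6906900. Paths through (3, 3): (paths (0, 0) → (3, 3)) × (paths (3, 3) → (9, 19)) = C(6, 3) · C(22, 6) = 20 · 74613 = 1492260. Avoidance count = 6906900 − 1492260 = 5414640.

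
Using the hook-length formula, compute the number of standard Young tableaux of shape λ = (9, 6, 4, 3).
# SYT of shape (9, 6, 4, 3) = 611080470

Hook-length formula: f^λ = n! / Π hook(c), product over all cells c of the Young diagram. For λ = (9, 6, 4, 3), n = 22 boxes. Hook lengths by row (left-to-right, top-to-bottom): [12, 11, 10, 8, 6, 5, 3, 2, 1]; [8, 7, 6, 4, 2, 1]; [5, 4, 3, 1]; [3, 2, 1]. Product of hooks = 1839366144000. So f^λ = 22! / 1839366144000 = 1124000727777607680000 / 1839366144000 = 611080470.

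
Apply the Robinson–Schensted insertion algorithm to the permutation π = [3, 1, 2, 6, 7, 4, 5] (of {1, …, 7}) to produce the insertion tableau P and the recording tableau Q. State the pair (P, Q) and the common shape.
P = [1, 2, 4, 5] / [3, 6, 7];  Q = [1, 3, 4, 5] / [2, 6, 7];  common shape = (4, 3)

Row-insert the values π_1, π_2, … into P one at a time, bumping the leftmost entry strictly greater than the inserted value down to the next row. The recording tableau Q records, in position (i, j), the step at which that cell was added to P.
  Insert 3 (step 1): P = [3];  Q = [1]
  Insert 1 (step 2): P = [1] / [3];  Q = [1] / [2]
  Insert 2 (step 3): P = [1, 2] / [3];  Q = [1, 3] / [2]
  Insert 6 (step 4): P = [1, 2, 6] / [3];  Q = [1, 3, 4] / [2]
  Insert 7 (step 5): P = [1, 2, 6, 7] / [3];  Q = [1, 3, 4, 5] / [2]
  Insert 4 (step 6): P = [1, 2, 4, 7] / [3, 6];  Q = [1, 3, 4, 5] / [2, 6]
  Insert 5 (step 7): P = [1, 2, 4, 5] / [3, 6, 7];  Q = [1, 3, 4, 5] / [2, 6, 7]
Final shape: (4, 3).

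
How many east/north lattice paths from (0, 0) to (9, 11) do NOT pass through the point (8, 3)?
Number of paths = 166475

Total paths from (0, 0) to (9, 11): C(20, 9) = 167960. Paths through (8, 3): (paths (0, 0) → (8, 3)) × (paths (8, 3) → (9, 11)) = C(11, 8) · C(9, 1) = 165 · 9 = 1485. Avoidance count = 167960 − 1485 = 166475.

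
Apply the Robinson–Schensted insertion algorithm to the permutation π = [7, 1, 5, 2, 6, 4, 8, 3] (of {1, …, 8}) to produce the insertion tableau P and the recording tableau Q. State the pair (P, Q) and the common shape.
P = [1, 2, 3, 8] / [4, 6] / [5] / [7];  Q = [1, 3, 5, 7] / [2, 6] / [4] / [8];  common shape = (4, 2, 1, 1)

Row-insert the values π_1, π_2, … into P one at a time, bumping the leftmost entry strictly greater than the inserted value down to the next row. The recording tableau Q records, in position (i, j), the step at which that cell was added to P.
  Insert 7 (step 1): P = [7];  Q = [1]
  Insert 1 (step 2): P = [1] / [7];  Q = [1] / [2]
  Insert 5 (step 3): P = [1, 5] / [7];  Q = [1, 3] / [2]
  Insert 2 (step 4): P = [1, 2] / [5] / [7];  Q = [1, 3] / [2] / [4]
  Insert 6 (step 5): P = [1, 2, 6] / [5] / [7];  Q = [1, 3, 5] / [2] / [4]
  Insert 4 (step 6): P = [1, 2, 4] / [5, 6] / [7];  Q = [1, 3, 5] / [2, 6] / [4]
  Insert 8 (step 7): P = [1, 2, 4, 8] / [5, 6] / [7];  Q = [1, 3, 5, 7] / [2, 6] / [4]
  Insert 3 (step 8): P = [1, 2, 3, 8] / [4, 6] / [5] / [7];  Q = [1, 3, 5, 7] / [2, 6] / [4] / [8]
Final shape: (4, 2, 1, 1).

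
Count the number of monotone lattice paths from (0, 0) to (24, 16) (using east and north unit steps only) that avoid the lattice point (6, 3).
Number of paths = 45526843350

Total paths from (0, 0) to (24, 16): C(40, 24) = 62852101650. Paths through (6, 3): (paths (0, 0) → (6, 3)) × (paths (6, 3) → (24, 16)) = C(9, 6) · C(31, 18) = 84 · 206253075 = 17325258300. Avoidance count = 62852101650 − 17325258300 = 45526843350.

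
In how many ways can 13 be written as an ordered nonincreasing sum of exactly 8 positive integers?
p(13, 8 parts) = 7

Partitions of n into exactly k parts ↔ partitions of n − k into at most k parts (subtract 1 from each part). For n = 13, k = 8, the partitions are: 6+1+1+1+1+1+1+1, 5+2+1+1+1+1+1+1, 4+3+1+1+1+1+1+1, 4+2+2+1+1+1+1+1, 3+3+2+1+1+1+1+1, 3+2+2+2+1+1+1+1, 2+2+2+2+2+1+1+1. Count = 7.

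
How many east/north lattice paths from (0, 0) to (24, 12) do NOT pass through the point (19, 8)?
Number of paths = 971948250

Total paths from (0, 0) to (24, 12): C(36, 24) = 1251677700. Paths through (19, 8): (paths (0, 0) → (19, 8)) × (paths (19, 8) → (24, 12)) = C(27, 19) · C(9, 5) = 2220075 · 126 = 279729450. Avoidance count = 1251677700 − 279729450 = 971948250.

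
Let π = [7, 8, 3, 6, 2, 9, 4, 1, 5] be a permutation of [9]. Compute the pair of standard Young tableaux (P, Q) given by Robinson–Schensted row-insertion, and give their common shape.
P = [1, 4, 5] / [2, 6, 9] / [3, 8] / [7];  Q = [1, 2, 6] / [3, 4, 9] / [5, 7] / [8];  common shape = (3, 3, 2, 1)

Row-insert the values π_1, π_2, … into P one at a time, bumping the leftmost entry strictly greater than the inserted value down to the next row. The recording tableau Q records, in position (i, j), the step at which that cell was added to P.
  Insert 7 (step 1): P = [7];  Q = [1]
  Insert 8 (step 2): P = [7, 8];  Q = [1, 2]
  Insert 3 (step 3): P = [3, 8] / [7];  Q = [1, 2] / [3]
  Insert 6 (step 4): P = [3, 6] / [7, 8];  Q = [1, 2] / [3, 4]
  Insert 2 (step 5): P = [2, 6] / [3, 8] / [7];  Q = [1, 2] / [3, 4] / [5]
  Insert 9 (step 6): P = [2, 6, 9] / [3, 8] / [7];  Q = [1, 2, 6] / [3, 4] / [5]
  Insert 4 (step 7): P = [2, 4, 9] / [3, 6] / [7, 8];  Q = [1, 2, 6] / [3, 4] / [5, 7]
  Insert 1 (step 8): P = [1, 4, 9] / [2, 6] / [3, 8] / [7];  Q = [1, 2, 6] / [3, 4] / [5, 7] / [8]
  Insert 5 (step 9): P = [1, 4, 5] / [2, 6, 9] / [3, 8] / [7];  Q = [1, 2, 6] / [3, 4, 9] / [5, 7] / [8]
Final shape: (3, 3, 2, 1).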